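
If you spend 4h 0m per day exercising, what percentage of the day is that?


Time: 240 minutes
Day: 1440 minutes
Percentage = (240/1440) × 100 ≈ 16.7%

16.7%


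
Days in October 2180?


31 days

Month: October (month 10)
October has 31 days


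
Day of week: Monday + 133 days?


Monday

Start: Monday (index 0)
(0 + 133) mod 7
= 133 mod 7
= 0
Index 0 → Monday


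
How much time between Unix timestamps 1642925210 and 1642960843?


Difference = 1642960843 - 1642925210 = 35633 seconds
In hours: 35633 / 3600 ≈ 9.9
In days: 35633 / 86400 ≈ 0.41

35633 seconds (9.9 hours / 0.41 days)


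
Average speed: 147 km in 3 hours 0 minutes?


Distance: 147 km
Time: 3 hours
Speed = 147 / 3 = 49.0 km/h

49.0 km/h


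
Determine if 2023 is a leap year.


Rules: divisible by 4 AND (not by 100 OR by 400)
2023 ÷ 4 = 505 remainder 3 → not divisible by 4
Not divisible by 4 → not a leap year

No


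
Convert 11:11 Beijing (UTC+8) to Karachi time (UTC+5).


08:11

Time difference = UTC+5 - UTC+8 = -3 hours
New hour = (11 -3) mod 24
= 8 mod 24 = 8
Minutes unchanged → 08:11


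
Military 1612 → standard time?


4:12 PM

Hour: 16
16 - 12 = 4 → PM


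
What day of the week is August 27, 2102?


Sunday

Zeller's congruence:
q=27, m=8, k=2, j=21
h = (27 + ⌊13×9/5⌋ + 2 + ⌊2/4⌋ + ⌊21/4⌋ - 2×21) mod 7
= (27 + 23 + 2 + 0 + 5 - 42) mod 7
= 15 mod 7 = 1
h=1 → Sunday


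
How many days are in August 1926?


Month: August (month 8)
August has 31 days

31 days


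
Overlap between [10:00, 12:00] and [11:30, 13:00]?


Meeting A: 600-720 (in minutes from midnight)
Meeting B: 690-780
Overlap start = max(600, 690) = 690
Overlap end = min(720, 780) = 720
Overlap = max(0, 720 - 690) = 30 min

30 minutes


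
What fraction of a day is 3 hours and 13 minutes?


0.1340 (13.40%)

Total minutes: 3×60 + 13 = 193
Day = 24×60 = 1440 minutes
Fraction = 193/1440 ≈ 0.1340
As a percentage: 193/1440 × 100 ≈ 13.40%


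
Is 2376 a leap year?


Yes

Rules: divisible by 4 AND (not by 100 OR by 400)
2376 ÷ 4 = 594 exactly → divisible by 4
2376 ÷ 100 = 23 remainder 76 → not divisible by 100
Divisible by 4 but not by 100 → leap year


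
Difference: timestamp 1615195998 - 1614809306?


Difference = 1615195998 - 1614809306 = 386692 seconds
In hours: 386692 / 3600 ≈ 107.4
In days: 386692 / 86400 ≈ 4.48

386692 seconds (107.4 hours / 4.48 days)


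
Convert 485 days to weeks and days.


Weeks: 485 ÷ 7 = 69 remainder 2

69 weeks 2 days


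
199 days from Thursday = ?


Sunday

Start: Thursday (index 3)
(3 + 199) mod 7
= 202 mod 7
= 6
Index 6 → Sunday


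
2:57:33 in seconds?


Hours: 2 × 3600 = 7200
Minutes: 57 × 60 = 3420
Seconds: 33
Total = 7200 + 3420 + 33 = 10653

10653 seconds


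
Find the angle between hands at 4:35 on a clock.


72.5°

Hour hand = 4×30 + 35×0.5 = 137.5°
Minute hand = 35×6 = 210°
Difference = |137.5 - 210| = 72.5°


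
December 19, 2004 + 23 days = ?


January 11, 2005

Start: December 19, 2004
Add 23 days
December 19 → January 1: 31 - 19 + 1 = 13 days (23 - 13 = 10 left)
January 1 + 10 = January 11, 2005


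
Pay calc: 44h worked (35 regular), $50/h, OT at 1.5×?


$2425.00

Regular: 35h × $50 = $1750.00
Overtime: 44 - 35 = 9h
OT pay: 9h × $50 × 1.5 = $675.00
Total = $1750.00 + $675.00 = $2425.00


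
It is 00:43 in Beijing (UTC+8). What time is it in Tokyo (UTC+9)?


Time difference = UTC+9 - UTC+8 = +1 hours
New hour = (0 + 1) mod 24
= 1 mod 24 = 1
Minutes unchanged → 01:43

01:43


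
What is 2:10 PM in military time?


Input: 2:10 PM
PM: 2 + 12 = 14

14:10


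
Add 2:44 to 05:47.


08:31

Start: 347 minutes from midnight
Add: 164 minutes
Total: 511 minutes
Hours: 511 ÷ 60 = 8 remainder 31


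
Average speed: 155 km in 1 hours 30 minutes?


103.3 km/h

Distance: 155 km
Time: 1h 30m = 90 min = 90/60 = 3/2 hours
Speed = 155 ÷ (3/2) = 155 × 2 / 3 = 310/3 ≈ 103.3 km/h


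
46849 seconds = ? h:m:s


Hours: 46849 ÷ 3600 = 13 remainder 49
Minutes: 49 ÷ 60 = 0 remainder 49
Seconds: 49

13h 0m 49s


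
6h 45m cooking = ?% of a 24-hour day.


Time: 405 minutes
Day: 1440 minutes
Percentage = (405/1440) × 100 ≈ 28.1%

28.1%


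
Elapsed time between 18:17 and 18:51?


End time in minutes: 18×60 + 51 = 1131
Start time in minutes: 18×60 + 17 = 1097
Difference = 1131 - 1097 = 34 minutes
= 0 hours 34 minutes

0h 34m


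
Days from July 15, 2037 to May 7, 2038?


296 days

From July 15, 2037 to May 7, 2038
Rest of July 2037: 31 - 15 = 16
Full months: August 31, September 30, October 31, November 30, December 31, January 31, February 2038 28, March 31, April 30
Days into May 2038: 7
Total = 16 + 31 + 30 + 31 + 30 + 31 + 31 + 28 + 31 + 30 + 7 = 296 days


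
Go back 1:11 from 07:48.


06:37

Start: 468 minutes from midnight
Subtract: 71 minutes
Remaining: 468 - 71 = 397
Hours: 6, Minutes: 37


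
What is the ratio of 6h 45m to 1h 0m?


Duration 1: 405 minutes
Duration 2: 60 minutes
Ratio = 405:60
GCD = 15
Simplified = 27:4
As a decimal: 27/4 = 6.75

27:4 (6.75)


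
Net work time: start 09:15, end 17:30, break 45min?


7h 30m (450 minutes)

Total time = (17×60+30) - (9×60+15)
= 1050 - 555 = 495 min
Minus break: 495 - 45 = 450 min
= 7h 30m


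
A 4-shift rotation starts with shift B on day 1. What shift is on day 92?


Shifts: A, B, C, D
Start: B (index 1)
Day 92: (1 + 92 - 1) mod 4
= 92 mod 4
= 0
Index 0 → shift A

Shift A


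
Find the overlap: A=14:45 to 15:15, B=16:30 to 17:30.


0 minutes

Meeting A: 885-915 (in minutes from midnight)
Meeting B: 990-1050
Overlap start = max(885, 990) = 990
Overlap end = min(915, 1050) = 915
Overlap = max(0, 915 - 990) = 0 min


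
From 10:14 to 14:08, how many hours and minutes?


End time in minutes: 14×60 + 8 = 848
Start time in minutes: 10×60 + 14 = 614
Difference = 848 - 614 = 234 minutes
= 3 hours 54 minutes

3h 54m


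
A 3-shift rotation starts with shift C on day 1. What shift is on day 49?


Shifts: A, B, C
Start: C (index 2)
Day 49: (2 + 49 - 1) mod 3
= 50 mod 3
= 2
Index 2 → shift C

Shift C


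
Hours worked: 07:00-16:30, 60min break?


Total time = (16×60+30) - (7×60+0)
= 990 - 420 = 570 min
Minus break: 570 - 60 = 510 min
= 8h 30m

8h 30m (510 minutes)


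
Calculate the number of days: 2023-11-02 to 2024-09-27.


From November 2, 2023 to September 27, 2024
Rest of November 2023: 30 - 2 = 28
Full months: December 31, January 31, February 2024 29, March 31, April 30, May 31, June 30, July 31, August 31
Days into September 2024: 27
Total = 28 + 31 + 31 + 29 + 31 + 30 + 31 + 30 + 31 + 31 + 27 = 330 days

330 days


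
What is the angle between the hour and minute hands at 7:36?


12.0°

Hour hand = 7×30 + 36×0.5 = 228.0°
Minute hand = 36×6 = 216°
Difference = |228.0 - 216| = 12.0°


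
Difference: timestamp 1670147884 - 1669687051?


Difference = 1670147884 - 1669687051 = 460833 seconds
In hours: 460833 / 3600 ≈ 128.0
In days: 460833 / 86400 ≈ 5.33

460833 seconds (128.0 hours / 5.33 days)


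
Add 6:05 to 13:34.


Start: 814 minutes from midnight
Add: 365 minutes
Total: 1179 minutes
Hours: 1179 ÷ 60 = 19 remainder 39

19:39


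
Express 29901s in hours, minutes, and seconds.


8h 18m 21s

Hours: 29901 ÷ 3600 = 8 remainder 1101
Minutes: 1101 ÷ 60 = 18 remainder 21
Seconds: 21


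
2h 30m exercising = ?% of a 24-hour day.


10.4%

Time: 150 minutes
Day: 1440 minutes
Percentage = (150/1440) × 100 ≈ 10.4%


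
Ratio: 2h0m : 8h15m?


Duration 1: 120 minutes
Duration 2: 495 minutes
Ratio = 120:495
GCD = 15
Simplified = 8:33
As a decimal: 8/33 ≈ 0.24

8:33 (0.24)


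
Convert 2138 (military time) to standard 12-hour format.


9:38 PM

Hour: 21
21 - 12 = 9 → PM


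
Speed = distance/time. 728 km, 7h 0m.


Distance: 728 km
Time: 7 hours
Speed = 728 / 7 = 104.0 km/h

104.0 km/h


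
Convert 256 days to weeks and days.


Weeks: 256 ÷ 7 = 36 remainder 4

36 weeks 4 days


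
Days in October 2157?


31 days

Month: October (month 10)
October has 31 days


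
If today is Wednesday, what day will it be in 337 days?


Start: Wednesday (index 2)
(2 + 337) mod 7
= 339 mod 7
= 3
Index 3 → Thursday

Thursday


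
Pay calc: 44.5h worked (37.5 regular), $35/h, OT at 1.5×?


$1680.00

Regular: 37.5h × $35 = $1312.50
Overtime: 44.5 - 37.5 = 7.0h
OT pay: 7.0h × $35 × 1.5 = $367.50
Total = $1312.50 + $367.50 = $1680.00


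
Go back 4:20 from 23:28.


19:08

Start: 1408 minutes from midnight
Subtract: 260 minutes
Remaining: 1408 - 260 = 1148
Hours: 19, Minutes: 8


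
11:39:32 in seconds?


Hours: 11 × 3600 = 39600
Minutes: 39 × 60 = 2340
Seconds: 32
Total = 39600 + 2340 + 32 = 41972

41972 seconds


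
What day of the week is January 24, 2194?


Friday

Zeller's congruence:
q=24, m=13, k=93, j=21
h = (24 + ⌊13×14/5⌋ + 93 + ⌊93/4⌋ + ⌊21/4⌋ - 2×21) mod 7
= (24 + 36 + 93 + 23 + 5 - 42) mod 7
= 139 mod 7 = 6
h=6 → Friday


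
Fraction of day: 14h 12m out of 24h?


0.5917 (59.17%)

Total minutes: 14×60 + 12 = 852
Day = 24×60 = 1440 minutes
Fraction = 852/1440 ≈ 0.5917
As a percentage: 852/1440 × 100 ≈ 59.17%


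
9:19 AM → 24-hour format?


Input: 9:19 AM
AM hour stays: 9

09:19


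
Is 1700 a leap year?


Rules: divisible by 4 AND (not by 100 OR by 400)
1700 ÷ 4 = 425 exactly → divisible by 4
1700 ÷ 100 = 17 exactly → divisible by 100
1700 ÷ 400 = 4 remainder 100 → not divisible by 400
Divisible by 100 but not by 400 → not a leap year

No


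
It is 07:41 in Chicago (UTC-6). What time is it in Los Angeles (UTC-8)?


05:41

Time difference = UTC-8 - UTC-6 = -2 hours
New hour = (7 -2) mod 24
= 5 mod 24 = 5
Minutes unchanged → 05:41


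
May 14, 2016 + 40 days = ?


Start: May 14, 2016
Add 40 days
May 14 → June 1: 31 - 14 + 1 = 18 days (40 - 18 = 22 left)
June 1 + 22 = June 23, 2016

June 23, 2016


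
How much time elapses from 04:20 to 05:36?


1h 16m

End time in minutes: 5×60 + 36 = 336
Start time in minutes: 4×60 + 20 = 260
Difference = 336 - 260 = 76 minutes
= 1 hours 16 minutes


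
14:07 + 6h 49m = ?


Start: 847 minutes from midnight
Add: 409 minutes
Total: 1256 minutes
Hours: 1256 ÷ 60 = 20 remainder 56

20:56


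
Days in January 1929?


31 days

Month: January (month 1)
January has 31 days


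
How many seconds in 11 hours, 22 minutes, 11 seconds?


Hours: 11 × 3600 = 39600
Minutes: 22 × 60 = 1320
Seconds: 11
Total = 39600 + 1320 + 11 = 40931

40931 seconds


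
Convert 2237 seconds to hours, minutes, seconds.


0h 37m 17s

Hours: 2237 ÷ 3600 = 0 remainder 2237
Minutes: 2237 ÷ 60 = 37 remainder 17
Seconds: 17


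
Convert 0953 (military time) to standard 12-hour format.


Hour: 9
9 < 12 → AM

9:53 AM


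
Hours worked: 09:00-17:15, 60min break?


7h 15m (435 minutes)

Total time = (17×60+15) - (9×60+0)
= 1035 - 540 = 495 min
Minus break: 495 - 60 = 435 min
= 7h 15m


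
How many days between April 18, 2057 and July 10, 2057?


83 days

From April 18, 2057 to July 10, 2057
Rest of April 2057: 30 - 18 = 12
Full months: May 31, June 30
Days into July 2057: 10
Total = 12 + 31 + 30 + 10 = 83 days


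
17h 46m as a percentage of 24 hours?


0.7403 (74.03%)

Total minutes: 17×60 + 46 = 1066
Day = 24×60 = 1440 minutes
Fraction = 1066/1440 ≈ 0.7403
As a percentage: 1066/1440 × 100 ≈ 74.03%


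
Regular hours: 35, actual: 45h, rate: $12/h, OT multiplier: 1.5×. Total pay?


$600.00

Regular: 35h × $12 = $420.00
Overtime: 45 - 35 = 10h
OT pay: 10h × $12 × 1.5 = $180.00
Total = $420.00 + $180.00 = $600.00


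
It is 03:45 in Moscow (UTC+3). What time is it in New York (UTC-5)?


Time difference = UTC-5 - UTC+3 = -8 hours
New hour = (3 -8) mod 24
= -5 mod 24 = 19
Minutes unchanged → 19:45; -5 < 0 → previous day

19:45 (previous day)


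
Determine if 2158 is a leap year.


Rules: divisible by 4 AND (not by 100 OR by 400)
2158 ÷ 4 = 539 remainder 2 → not divisible by 4
Not divisible by 4 → not a leap year

No


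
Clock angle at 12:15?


Hour hand (12 ≡ 0 on the dial): 0×30 + 15×0.5 = 7.5°
Minute hand = 15×6 = 90°
Difference = |7.5 - 90| = 82.5°

82.5°


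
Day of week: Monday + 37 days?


Wednesday

Start: Monday (index 0)
(0 + 37) mod 7
= 37 mod 7
= 2
Index 2 → Wednesday


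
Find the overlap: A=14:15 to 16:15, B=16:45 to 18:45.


Meeting A: 855-975 (in minutes from midnight)
Meeting B: 1005-1125
Overlap start = max(855, 1005) = 1005
Overlap end = min(975, 1125) = 975
Overlap = max(0, 975 - 1005) = 0 min

0 minutes


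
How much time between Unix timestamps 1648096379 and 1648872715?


Difference = 1648872715 - 1648096379 = 776336 seconds
In hours: 776336 / 3600 ≈ 215.6
In days: 776336 / 86400 ≈ 8.99

776336 seconds (215.6 hours / 8.99 days)


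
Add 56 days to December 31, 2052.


February 25, 2053

Start: December 31, 2052
Add 56 days
December 31 → January 1: 31 - 31 + 1 = 1 days (56 - 1 = 55 left)
January 1 → February 1: 31 - 1 + 1 = 31 days (55 - 31 = 24 left)
February 1 + 24 = February 25, 2053


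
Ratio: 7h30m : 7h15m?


30:29 (1.03)

Duration 1: 450 minutes
Duration 2: 435 minutes
Ratio = 450:435
GCD = 15
Simplified = 30:29
As a decimal: 30/29 ≈ 1.03


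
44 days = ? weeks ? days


Weeks: 44 ÷ 7 = 6 remainder 2

6 weeks 2 days


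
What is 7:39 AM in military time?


Input: 7:39 AM
AM hour stays: 7

07:39


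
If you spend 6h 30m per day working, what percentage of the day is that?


27.1%

Time: 390 minutes
Day: 1440 minutes
Percentage = (390/1440) × 100 ≈ 27.1%


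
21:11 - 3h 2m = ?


18:09

Start: 1271 minutes from midnight
Subtract: 182 minutes
Remaining: 1271 - 182 = 1089
Hours: 18, Minutes: 9


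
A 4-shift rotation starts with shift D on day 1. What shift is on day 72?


Shift C

Shifts: A, B, C, D
Start: D (index 3)
Day 72: (3 + 72 - 1) mod 4
= 74 mod 4
= 2
Index 2 → shift C


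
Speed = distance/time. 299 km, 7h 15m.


41.2 km/h

Distance: 299 km
Time: 7h 15m = 435 min = 435/60 = 29/4 hours
Speed = 299 ÷ (29/4) = 299 × 4 / 29 = 1196/29 ≈ 41.2 km/h


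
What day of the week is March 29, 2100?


Zeller's congruence:
q=29, m=3, k=0, j=21
h = (29 + ⌊13×4/5⌋ + 0 + ⌊0/4⌋ + ⌊21/4⌋ - 2×21) mod 7
= (29 + 10 + 0 + 0 + 5 - 42) mod 7
= 2 mod 7 = 2
h=2 → Monday

Monday


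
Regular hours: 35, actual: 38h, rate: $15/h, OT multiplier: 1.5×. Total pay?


$592.50

Regular: 35h × $15 = $525.00
Overtime: 38 - 35 = 3h
OT pay: 3h × $15 × 1.5 = $67.50
Total = $525.00 + $67.50 = $592.50


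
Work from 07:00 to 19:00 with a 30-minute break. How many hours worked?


11h 30m (690 minutes)

Total time = (19×60+0) - (7×60+0)
= 1140 - 420 = 720 min
Minus break: 720 - 30 = 690 min
= 11h 30m


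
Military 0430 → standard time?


4:30 AM

Hour: 4
4 < 12 → AM


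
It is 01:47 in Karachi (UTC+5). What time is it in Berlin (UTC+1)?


21:47 (previous day)

Time difference = UTC+1 - UTC+5 = -4 hours
New hour = (1 -4) mod 24
= -3 mod 24 = 21
Minutes unchanged → 21:47; -3 < 0 → previous day


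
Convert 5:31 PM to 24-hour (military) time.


17:31

Input: 5:31 PM
PM: 5 + 12 = 17


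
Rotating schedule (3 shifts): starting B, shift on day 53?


Shift C

Shifts: A, B, C
Start: B (index 1)
Day 53: (1 + 53 - 1) mod 3
= 53 mod 3
= 2
Index 2 → shift C


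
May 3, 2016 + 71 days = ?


July 13, 2016

Start: May 3, 2016
Add 71 days
May 3 → June 1: 31 - 3 + 1 = 29 days (71 - 29 = 42 left)
June 1 → July 1: 30 - 1 + 1 = 30 days (42 - 30 = 12 left)
July 1 + 12 = July 13, 2016


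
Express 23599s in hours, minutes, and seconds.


6h 33m 19s

Hours: 23599 ÷ 3600 = 6 remainder 1999
Minutes: 1999 ÷ 60 = 33 remainder 19
Seconds: 19


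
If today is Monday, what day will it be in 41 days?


Start: Monday (index 0)
(0 + 41) mod 7
= 41 mod 7
= 6
Index 6 → Sunday

Sunday


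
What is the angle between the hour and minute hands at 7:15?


Hour hand = 7×30 + 15×0.5 = 217.5°
Minute hand = 15×6 = 90°
Difference = |217.5 - 90| = 127.5°

127.5°


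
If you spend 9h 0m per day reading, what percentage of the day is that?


37.5%

Time: 540 minutes
Day: 1440 minutes
Percentage = (540/1440) × 100 = 37.5%


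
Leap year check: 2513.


No

Rules: divisible by 4 AND (not by 100 OR by 400)
2513 ÷ 4 = 628 remainder 1 → not divisible by 4
Not divisible by 4 → not a leap year


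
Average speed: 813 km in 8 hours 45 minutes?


Distance: 813 km
Time: 8h 45m = 525 min = 525/60 = 35/4 hours
Speed = 813 ÷ (35/4) = 813 × 4 / 35 = 3252/35 ≈ 92.9 km/h

92.9 km/h


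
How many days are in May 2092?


31 days

Month: May (month 5)
May has 31 days


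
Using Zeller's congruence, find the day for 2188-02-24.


Zeller's congruence:
q=24, m=14, k=87, j=21
h = (24 + ⌊13×15/5⌋ + 87 + ⌊87/4⌋ + ⌊21/4⌋ - 2×21) mod 7
= (24 + 39 + 87 + 21 + 5 - 42) mod 7
= 134 mod 7 = 1
h=1 → Sunday

Sunday


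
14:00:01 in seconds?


50401 seconds

Hours: 14 × 3600 = 50400
Minutes: 0 × 60 = 0
Seconds: 1
Total = 50400 + 0 + 1 = 50401


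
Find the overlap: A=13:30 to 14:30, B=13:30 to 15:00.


Meeting A: 810-870 (in minutes from midnight)
Meeting B: 810-900
Overlap start = max(810, 810) = 810
Overlap end = min(870, 900) = 870
Overlap = max(0, 870 - 810) = 60 min

60 minutes


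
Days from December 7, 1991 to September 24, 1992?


292 days

From December 7, 1991 to September 24, 1992
Rest of December 1991: 31 - 7 = 24
Full months: January 31, February 1992 29, March 31, April 30, May 31, June 30, July 31, August 31
Days into September 1992: 24
Total = 24 + 31 + 29 + 31 + 30 + 31 + 30 + 31 + 31 + 24 = 292 days


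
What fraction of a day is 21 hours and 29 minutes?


Total minutes: 21×60 + 29 = 1289
Day = 24×60 = 1440 minutes
Fraction = 1289/1440 ≈ 0.8951
As a percentage: 1289/1440 × 100 ≈ 89.51%

0.8951 (89.51%)


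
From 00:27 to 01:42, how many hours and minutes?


1h 15m

End time in minutes: 1×60 + 42 = 102
Start time in minutes: 0×60 + 27 = 27
Difference = 102 - 27 = 75 minutes
= 1 hours 15 minutes


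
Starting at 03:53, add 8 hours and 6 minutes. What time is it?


11:59

Start: 233 minutes from midnight
Add: 486 minutes
Total: 719 minutes
Hours: 719 ÷ 60 = 11 remainder 59


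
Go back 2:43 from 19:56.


Start: 1196 minutes from midnight
Subtract: 163 minutes
Remaining: 1196 - 163 = 1033
Hours: 17, Minutes: 13

17:13


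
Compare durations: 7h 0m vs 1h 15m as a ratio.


28:5 (5.60)

Duration 1: 420 minutes
Duration 2: 75 minutes
Ratio = 420:75
GCD = 15
Simplified = 28:5
As a decimal: 28/5 = 5.60


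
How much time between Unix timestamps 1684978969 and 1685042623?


Difference = 1685042623 - 1684978969 = 63654 seconds
In hours: 63654 / 3600 ≈ 17.7
In days: 63654 / 86400 ≈ 0.74

63654 seconds (17.7 hours / 0.74 days)


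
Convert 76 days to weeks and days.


10 weeks 6 days

Weeks: 76 ÷ 7 = 10 remainder 6


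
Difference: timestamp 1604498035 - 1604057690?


Difference = 1604498035 - 1604057690 = 440345 seconds
In hours: 440345 / 3600 ≈ 122.3
In days: 440345 / 86400 ≈ 5.10

440345 seconds (122.3 hours / 5.10 days)


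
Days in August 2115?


31 days

Month: August (month 8)
August has 31 days


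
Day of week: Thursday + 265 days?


Start: Thursday (index 3)
(3 + 265) mod 7
= 268 mod 7
= 2
Index 2 → Wednesday

Wednesday


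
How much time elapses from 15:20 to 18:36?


3h 16m

End time in minutes: 18×60 + 36 = 1116
Start time in minutes: 15×60 + 20 = 920
Difference = 1116 - 920 = 196 minutes
= 3 hours 16 minutes


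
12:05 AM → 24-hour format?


Input: 12:05 AM
12 AM → 00 (midnight)

00:05


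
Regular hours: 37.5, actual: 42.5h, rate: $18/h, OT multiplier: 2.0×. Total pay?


$855.00

Regular: 37.5h × $18 = $675.00
Overtime: 42.5 - 37.5 = 5.0h
OT pay: 5.0h × $18 × 2.0 = $180.00
Total = $675.00 + $180.00 = $855.00


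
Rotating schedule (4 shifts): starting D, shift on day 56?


Shifts: A, B, C, D
Start: D (index 3)
Day 56: (3 + 56 - 1) mod 4
= 58 mod 4
= 2
Index 2 → shift C

Shift C


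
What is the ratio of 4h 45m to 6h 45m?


19:27 (0.70)

Duration 1: 285 minutes
Duration 2: 405 minutes
Ratio = 285:405
GCD = 15
Simplified = 19:27
As a decimal: 19/27 ≈ 0.70


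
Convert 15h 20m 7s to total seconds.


55207 seconds

Hours: 15 × 3600 = 54000
Minutes: 20 × 60 = 1200
Seconds: 7
Total = 54000 + 1200 + 7 = 55207


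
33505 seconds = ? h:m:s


Hours: 33505 ÷ 3600 = 9 remainder 1105
Minutes: 1105 ÷ 60 = 18 remainder 25
Seconds: 25

9h 18m 25s


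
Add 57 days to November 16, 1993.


Start: November 16, 1993
Add 57 days
November 16 → December 1: 30 - 16 + 1 = 15 days (57 - 15 = 42 left)
December 1 → January 1: 31 - 1 + 1 = 31 days (42 - 31 = 11 left)
January 1 + 11 = January 12, 1994

January 12, 1994


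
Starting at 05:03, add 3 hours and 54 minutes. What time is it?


08:57

Start: 303 minutes from midnight
Add: 234 minutes
Total: 537 minutes
Hours: 537 ÷ 60 = 8 remainder 57


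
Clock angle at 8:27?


Hour hand = 8×30 + 27×0.5 = 253.5°
Minute hand = 27×6 = 162°
Difference = |253.5 - 162| = 91.5°

91.5°


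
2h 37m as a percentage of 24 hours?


0.1090 (10.90%)

Total minutes: 2×60 + 37 = 157
Day = 24×60 = 1440 minutes
Fraction = 157/1440 ≈ 0.1090
As a percentage: 157/1440 × 100 ≈ 10.90%


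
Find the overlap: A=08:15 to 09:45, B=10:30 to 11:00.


Meeting A: 495-585 (in minutes from midnight)
Meeting B: 630-660
Overlap start = max(495, 630) = 630
Overlap end = min(585, 660) = 585
Overlap = max(0, 585 - 630) = 0 min

0 minutes


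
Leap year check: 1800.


Rules: divisible by 4 AND (not by 100 OR by 400)
1800 ÷ 4 = 450 exactly → divisible by 4
1800 ÷ 100 = 18 exactly → divisible by 100
1800 ÷ 400 = 4 remainder 200 → not divisible by 400
Divisible by 100 but not by 400 → not a leap year

No


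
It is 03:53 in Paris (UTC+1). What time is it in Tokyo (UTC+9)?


11:53

Time difference = UTC+9 - UTC+1 = +8 hours
New hour = (3 + 8) mod 24
= 11 mod 24 = 11
Minutes unchanged → 11:53


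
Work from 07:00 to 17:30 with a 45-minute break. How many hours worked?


Total time = (17×60+30) - (7×60+0)
= 1050 - 420 = 630 min
Minus break: 630 - 45 = 585 min
= 9h 45m

9h 45m (585 minutes)


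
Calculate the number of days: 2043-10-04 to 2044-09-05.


337 days

From October 4, 2043 to September 5, 2044
Rest of October 2043: 31 - 4 = 27
Full months: November 30, December 31, January 31, February 2044 29, March 31, April 30, May 31, June 30, July 31, August 31
Days into September 2044: 5
Total = 27 + 30 + 31 + 31 + 29 + 31 + 30 + 31 + 30 + 31 + 31 + 5 = 337 days


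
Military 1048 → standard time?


10:48 AM

Hour: 10
10 < 12 → AM


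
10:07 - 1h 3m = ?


09:04

Start: 607 minutes from midnight
Subtract: 63 minutes
Remaining: 607 - 63 = 544
Hours: 9, Minutes: 4


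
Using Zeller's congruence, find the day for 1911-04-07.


Friday

Zeller's congruence:
q=7, m=4, k=11, j=19
h = (7 + ⌊13×5/5⌋ + 11 + ⌊11/4⌋ + ⌊19/4⌋ - 2×19) mod 7
= (7 + 13 + 11 + 2 + 4 - 38) mod 7
= -1 mod 7 = 6
h=6 → Friday


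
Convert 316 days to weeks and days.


45 weeks 1 days

Weeks: 316 ÷ 7 = 45 remainder 1


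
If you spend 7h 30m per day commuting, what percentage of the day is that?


31.3%

Time: 450 minutes
Day: 1440 minutes
Percentage = (450/1440) × 100 ≈ 31.3%


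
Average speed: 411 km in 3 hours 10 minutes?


129.8 km/h

Distance: 411 km
Time: 3h 10m = 190 min = 190/60 = 19/6 hours
Speed = 411 ÷ (19/6) = 411 × 6 / 19 = 2466/19 ≈ 129.8 km/h


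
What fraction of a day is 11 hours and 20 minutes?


Total minutes: 11×60 + 20 = 680
Day = 24×60 = 1440 minutes
Fraction = 680/1440 ≈ 0.4722
As a percentage: 680/1440 × 100 ≈ 47.22%

0.4722 (47.22%)


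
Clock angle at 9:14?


Hour hand = 9×30 + 14×0.5 = 277.0°
Minute hand = 14×6 = 84°
Difference = |277.0 - 84| = 193.0°
Since > 180°: 360 - 193.0 = 167.0°

167.0°


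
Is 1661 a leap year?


Rules: divisible by 4 AND (not by 100 OR by 400)
1661 ÷ 4 = 415 remainder 1 → not divisible by 4
Not divisible by 4 → not a leap year

No


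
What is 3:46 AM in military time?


03:46

Input: 3:46 AM
AM hour stays: 3


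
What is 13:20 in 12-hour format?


Hour: 13
13 - 12 = 1 → PM

1:20 PM


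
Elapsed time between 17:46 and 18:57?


End time in minutes: 18×60 + 57 = 1137
Start time in minutes: 17×60 + 46 = 1066
Difference = 1137 - 1066 = 71 minutes
= 1 hours 11 minutes

1h 11m


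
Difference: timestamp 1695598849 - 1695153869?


Difference = 1695598849 - 1695153869 = 444980 seconds
In hours: 444980 / 3600 ≈ 123.6
In days: 444980 / 86400 ≈ 5.15

444980 seconds (123.6 hours / 5.15 days)


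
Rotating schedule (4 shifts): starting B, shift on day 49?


Shift B

Shifts: A, B, C, D
Start: B (index 1)
Day 49: (1 + 49 - 1) mod 4
= 49 mod 4
= 1
Index 1 → shift B


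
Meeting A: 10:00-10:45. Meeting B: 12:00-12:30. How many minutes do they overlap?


0 minutes

Meeting A: 600-645 (in minutes from midnight)
Meeting B: 720-750
Overlap start = max(600, 720) = 720
Overlap end = min(645, 750) = 645
Overlap = max(0, 645 - 720) = 0 min


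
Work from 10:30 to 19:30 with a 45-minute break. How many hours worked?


8h 15m (495 minutes)

Total time = (19×60+30) - (10×60+30)
= 1170 - 630 = 540 min
Minus break: 540 - 45 = 495 min
= 8h 15m


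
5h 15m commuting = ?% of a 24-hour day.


21.9%

Time: 315 minutes
Day: 1440 minutes
Percentage = (315/1440) × 100 ≈ 21.9%


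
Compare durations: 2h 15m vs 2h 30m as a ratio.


9:10 (0.90)

Duration 1: 135 minutes
Duration 2: 150 minutes
Ratio = 135:150
GCD = 15
Simplified = 9:10
As a decimal: 9/10 = 0.90


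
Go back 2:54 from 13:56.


Start: 836 minutes from midnight
Subtract: 174 minutes
Remaining: 836 - 174 = 662
Hours: 11, Minutes: 2

11:02


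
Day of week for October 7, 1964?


Wednesday

Zeller's congruence:
q=7, m=10, k=64, j=19
h = (7 + ⌊13×11/5⌋ + 64 + ⌊64/4⌋ + ⌊19/4⌋ - 2×19) mod 7
= (7 + 28 + 64 + 16 + 4 - 38) mod 7
= 81 mod 7 = 4
h=4 → Wednesday


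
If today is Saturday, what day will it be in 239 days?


Start: Saturday (index 5)
(5 + 239) mod 7
= 244 mod 7
= 6
Index 6 → Sunday

Sunday


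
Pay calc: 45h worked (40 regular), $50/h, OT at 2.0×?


$2500.00

Regular: 40h × $50 = $2000.00
Overtime: 45 - 40 = 5h
OT pay: 5h × $50 × 2.0 = $500.00
Total = $2000.00 + $500.00 = $2500.00


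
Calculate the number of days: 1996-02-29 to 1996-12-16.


From February 29, 1996 to December 16, 1996
Rest of February 1996: 29 - 29 = 0
Full months: March 31, April 30, May 31, June 30, July 31, August 31, September 30, October 31, November 30
Days into December 1996: 16
Total = 0 + 31 + 30 + 31 + 30 + 31 + 31 + 30 + 31 + 30 + 16 = 291 days

291 days


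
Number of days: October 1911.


31 days

Month: October (month 10)
October has 31 days


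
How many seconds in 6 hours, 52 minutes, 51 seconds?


Hours: 6 × 3600 = 21600
Minutes: 52 × 60 = 3120
Seconds: 51
Total = 21600 + 3120 + 51 = 24771

24771 seconds


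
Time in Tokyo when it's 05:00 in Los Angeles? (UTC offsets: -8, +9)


Time difference = UTC+9 - UTC-8 = +17 hours
New hour = (5 + 17) mod 24
= 22 mod 24 = 22
Minutes unchanged → 22:00

22:00


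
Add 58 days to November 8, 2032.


January 5, 2033

Start: November 8, 2032
Add 58 days
November 8 → December 1: 30 - 8 + 1 = 23 days (58 - 23 = 35 left)
December 1 → January 1: 31 - 1 + 1 = 31 days (35 - 31 = 4 left)
January 1 + 4 = January 5, 2033


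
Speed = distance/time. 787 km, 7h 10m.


109.8 km/h

Distance: 787 km
Time: 7h 10m = 430 min = 430/60 = 43/6 hours
Speed = 787 ÷ (43/6) = 787 × 6 / 43 = 4722/43 ≈ 109.8 km/h


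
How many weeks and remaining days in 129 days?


18 weeks 3 days

Weeks: 129 ÷ 7 = 18 remainder 3


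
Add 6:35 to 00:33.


07:08

Start: 33 minutes from midnight
Add: 395 minutes
Total: 428 minutes
Hours: 428 ÷ 60 = 7 remainder 8


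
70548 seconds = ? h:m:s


Hours: 70548 ÷ 3600 = 19 remainder 2148
Minutes: 2148 ÷ 60 = 35 remainder 48
Seconds: 48

19h 35m 48s


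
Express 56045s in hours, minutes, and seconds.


Hours: 56045 ÷ 3600 = 15 remainder 2045
Minutes: 2045 ÷ 60 = 34 remainder 5
Seconds: 5

15h 34m 5s


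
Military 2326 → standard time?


11:26 PM

Hour: 23
23 - 12 = 11 → PM


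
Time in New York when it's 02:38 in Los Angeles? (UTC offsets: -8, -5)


05:38

Time difference = UTC-5 - UTC-8 = +3 hours
New hour = (2 + 3) mod 24
= 5 mod 24 = 5
Minutes unchanged → 05:38


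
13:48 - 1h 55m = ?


11:53

Start: 828 minutes from midnight
Subtract: 115 minutes
Remaining: 828 - 115 = 713
Hours: 11, Minutes: 53


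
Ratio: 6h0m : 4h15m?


24:17 (1.41)

Duration 1: 360 minutes
Duration 2: 255 minutes
Ratio = 360:255
GCD = 15
Simplified = 24:17
As a decimal: 24/17 ≈ 1.41


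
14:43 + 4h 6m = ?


Start: 883 minutes from midnight
Add: 246 minutes
Total: 1129 minutes
Hours: 1129 ÷ 60 = 18 remainder 49

18:49


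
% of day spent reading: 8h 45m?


36.5%

Time: 525 minutes
Day: 1440 minutes
Percentage = (525/1440) × 100 ≈ 36.5%


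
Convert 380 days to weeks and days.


Weeks: 380 ÷ 7 = 54 remainder 2

54 weeks 2 days


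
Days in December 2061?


31 days

Month: December (month 12)
December has 31 days


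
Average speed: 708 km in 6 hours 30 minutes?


Distance: 708 km
Time: 6h 30m = 390 min = 390/60 = 13/2 hours
Speed = 708 ÷ (13/2) = 708 × 2 / 13 = 1416/13 ≈ 108.9 km/h

108.9 km/h


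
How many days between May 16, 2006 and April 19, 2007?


338 days

From May 16, 2006 to April 19, 2007
Rest of May 2006: 31 - 16 = 15
Full months: June 30, July 31, August 31, September 30, October 31, November 30, December 31, January 31, February 2007 28, March 31
Days into April 2007: 19
Total = 15 + 30 + 31 + 31 + 30 + 31 + 30 + 31 + 31 + 28 + 31 + 19 = 338 days


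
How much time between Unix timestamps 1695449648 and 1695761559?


Difference = 1695761559 - 1695449648 = 311911 seconds
In hours: 311911 / 3600 ≈ 86.6
In days: 311911 / 86400 ≈ 3.61

311911 seconds (86.6 hours / 3.61 days)


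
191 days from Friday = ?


Start: Friday (index 4)
(4 + 191) mod 7
= 195 mod 7
= 6
Index 6 → Sunday

Sunday


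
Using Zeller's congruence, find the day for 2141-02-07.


Zeller's congruence:
q=7, m=14, k=40, j=21
h = (7 + ⌊13×15/5⌋ + 40 + ⌊40/4⌋ + ⌊21/4⌋ - 2×21) mod 7
= (7 + 39 + 40 + 10 + 5 - 42) mod 7
= 59 mod 7 = 3
h=3 → Tuesday

Tuesday


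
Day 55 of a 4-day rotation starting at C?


Shifts: A, B, C, D
Start: C (index 2)
Day 55: (2 + 55 - 1) mod 4
= 56 mod 4
= 0
Index 0 → shift A

Shift A


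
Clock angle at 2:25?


77.5°

Hour hand = 2×30 + 25×0.5 = 72.5°
Minute hand = 25×6 = 150°
Difference = |72.5 - 150| = 77.5°


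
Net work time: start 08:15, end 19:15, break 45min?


Total time = (19×60+15) - (8×60+15)
= 1155 - 495 = 660 min
Minus break: 660 - 45 = 615 min
= 10h 15m

10h 15m (615 minutes)


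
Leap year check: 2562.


No

Rules: divisible by 4 AND (not by 100 OR by 400)
2562 ÷ 4 = 640 remainder 2 → not divisible by 4
Not divisible by 4 → not a leap year


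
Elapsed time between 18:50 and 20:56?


End time in minutes: 20×60 + 56 = 1256
Start time in minutes: 18×60 + 50 = 1130
Difference = 1256 - 1130 = 126 minutes
= 2 hours 6 minutes

2h 6m


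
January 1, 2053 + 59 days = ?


Start: January 1, 2053
Add 59 days
January 1 → February 1: 31 - 1 + 1 = 31 days (59 - 31 = 28 left)
February 1 → March 1: 28 - 1 + 1 = 28 days (28 - 28 = 0 left)
Land exactly on March 1, 2053

March 1, 2053


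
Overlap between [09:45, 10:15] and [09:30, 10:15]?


30 minutes

Meeting A: 585-615 (in minutes from midnight)
Meeting B: 570-615
Overlap start = max(585, 570) = 585
Overlap end = min(615, 615) = 615
Overlap = max(0, 615 - 585) = 30 min


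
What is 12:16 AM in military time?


00:16

Input: 12:16 AM
12 AM → 00 (midnight)


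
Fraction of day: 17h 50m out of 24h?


Total minutes: 17×60 + 50 = 1070
Day = 24×60 = 1440 minutes
Fraction = 1070/1440 ≈ 0.7431
As a percentage: 1070/1440 × 100 ≈ 74.31%

0.7431 (74.31%)


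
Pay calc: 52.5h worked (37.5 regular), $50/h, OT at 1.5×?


Regular: 37.5h × $50 = $1875.00
Overtime: 52.5 - 37.5 = 15.0h
OT pay: 15.0h × $50 × 1.5 = $1125.00
Total = $1875.00 + $1125.00 = $3000.00

$3000.00


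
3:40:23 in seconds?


13223 seconds

Hours: 3 × 3600 = 10800
Minutes: 40 × 60 = 2400
Seconds: 23
Total = 10800 + 2400 + 23 = 13223


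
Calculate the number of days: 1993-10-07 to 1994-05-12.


217 days

From October 7, 1993 to May 12, 1994
Rest of October 1993: 31 - 7 = 24
Full months: November 30, December 31, January 31, February 1994 28, March 31, April 30
Days into May 1994: 12
Total = 24 + 30 + 31 + 31 + 28 + 31 + 30 + 12 = 217 days


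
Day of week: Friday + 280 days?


Start: Friday (index 4)
(4 + 280) mod 7
= 284 mod 7
= 4
Index 4 → Friday

Friday


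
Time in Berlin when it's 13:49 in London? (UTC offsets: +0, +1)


Time difference = UTC+1 - UTC+0 = +1 hours
New hour = (13 + 1) mod 24
= 14 mod 24 = 14
Minutes unchanged → 14:49

14:49


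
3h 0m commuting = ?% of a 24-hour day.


Time: 180 minutes
Day: 1440 minutes
Percentage = (180/1440) × 100 = 12.5%

12.5%


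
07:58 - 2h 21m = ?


05:37

Start: 478 minutes from midnight
Subtract: 141 minutes
Remaining: 478 - 141 = 337
Hours: 5, Minutes: 37


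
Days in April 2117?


30 days

Month: April (month 4)
April has 30 days


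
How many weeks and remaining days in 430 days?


Weeks: 430 ÷ 7 = 61 remainder 3

61 weeks 3 days


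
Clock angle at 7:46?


Hour hand = 7×30 + 46×0.5 = 233.0°
Minute hand = 46×6 = 276°
Difference = |233.0 - 276| = 43.0°

43.0°


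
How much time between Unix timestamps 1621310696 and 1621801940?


491244 seconds (136.5 hours / 5.69 days)

Difference = 1621801940 - 1621310696 = 491244 seconds
In hours: 491244 / 3600 ≈ 136.5
In days: 491244 / 86400 ≈ 5.69


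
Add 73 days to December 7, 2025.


Start: December 7, 2025
Add 73 days
December 7 → January 1: 31 - 7 + 1 = 25 days (73 - 25 = 48 left)
January 1 → February 1: 31 - 1 + 1 = 31 days (48 - 31 = 17 left)
February 1 + 17 = February 18, 2026

February 18, 2026


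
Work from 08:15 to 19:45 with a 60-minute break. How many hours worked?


10h 30m (630 minutes)

Total time = (19×60+45) - (8×60+15)
= 1185 - 495 = 690 min
Minus break: 690 - 60 = 630 min
= 10h 30m


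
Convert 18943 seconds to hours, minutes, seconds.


Hours: 18943 ÷ 3600 = 5 remainder 943
Minutes: 943 ÷ 60 = 15 remainder 43
Seconds: 43

5h 15m 43s


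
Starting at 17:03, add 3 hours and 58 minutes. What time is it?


21:01

Start: 1023 minutes from midnight
Add: 238 minutes
Total: 1261 minutes
Hours: 1261 ÷ 60 = 21 remainder 1


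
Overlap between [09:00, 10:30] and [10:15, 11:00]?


Meeting A: 540-630 (in minutes from midnight)
Meeting B: 615-660
Overlap start = max(540, 615) = 615
Overlap end = min(630, 660) = 630
Overlap = max(0, 630 - 615) = 15 min

15 minutes


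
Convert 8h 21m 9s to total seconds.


30069 seconds

Hours: 8 × 3600 = 28800
Minutes: 21 × 60 = 1260
Seconds: 9
Total = 28800 + 1260 + 9 = 30069


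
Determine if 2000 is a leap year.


Yes

Rules: divisible by 4 AND (not by 100 OR by 400)
2000 ÷ 4 = 500 exactly → divisible by 4
2000 ÷ 100 = 20 exactly → divisible by 100
2000 ÷ 400 = 5 exactly → divisible by 400
Divisible by 400 → leap year


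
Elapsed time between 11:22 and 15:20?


3h 58m

End time in minutes: 15×60 + 20 = 920
Start time in minutes: 11×60 + 22 = 682
Difference = 920 - 682 = 238 minutes
= 3 hours 58 minutes


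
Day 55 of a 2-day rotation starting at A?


Shift A

Shifts: A, B
Start: A (index 0)
Day 55: (0 + 55 - 1) mod 2
= 54 mod 2
= 0
Index 0 → shift A


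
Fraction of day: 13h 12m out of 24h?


Total minutes: 13×60 + 12 = 792
Day = 24×60 = 1440 minutes
Fraction = 792/1440 = 0.5500
As a percentage: 792/1440 × 100 = 55.00%

0.5500 (55.00%)


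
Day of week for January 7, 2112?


Thursday

Zeller's congruence:
q=7, m=13, k=11, j=21
h = (7 + ⌊13×14/5⌋ + 11 + ⌊11/4⌋ + ⌊21/4⌋ - 2×21) mod 7
= (7 + 36 + 11 + 2 + 5 - 42) mod 7
= 19 mod 7 = 5
h=5 → Thursday


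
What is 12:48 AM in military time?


00:48

Input: 12:48 AM
12 AM → 00 (midnight)


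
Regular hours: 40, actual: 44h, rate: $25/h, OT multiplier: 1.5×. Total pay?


Regular: 40h × $25 = $1000.00
Overtime: 44 - 40 = 4h
OT pay: 4h × $25 × 1.5 = $150.00
Total = $1000.00 + $150.00 = $1150.00

$1150.00


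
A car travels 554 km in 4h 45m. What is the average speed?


Distance: 554 km
Time: 4h 45m = 285 min = 285/60 = 19/4 hours
Speed = 554 ÷ (19/4) = 554 × 4 / 19 = 2216/19 ≈ 116.6 km/h

116.6 km/h


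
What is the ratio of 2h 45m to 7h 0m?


11:28 (0.39)

Duration 1: 165 minutes
Duration 2: 420 minutes
Ratio = 165:420
GCD = 15
Simplified = 11:28
As a decimal: 11/28 ≈ 0.39


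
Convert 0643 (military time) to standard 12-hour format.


Hour: 6
6 < 12 → AM

6:43 AM


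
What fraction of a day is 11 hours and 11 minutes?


Total minutes: 11×60 + 11 = 671
Day = 24×60 = 1440 minutes
Fraction = 671/1440 ≈ 0.4660
As a percentage: 671/1440 × 100 ≈ 46.60%

0.4660 (46.60%)


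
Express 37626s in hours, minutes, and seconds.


Hours: 37626 ÷ 3600 = 10 remainder 1626
Minutes: 1626 ÷ 60 = 27 remainder 6
Seconds: 6

10h 27m 6s


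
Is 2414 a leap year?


Rules: divisible by 4 AND (not by 100 OR by 400)
2414 ÷ 4 = 603 remainder 2 → not divisible by 4
Not divisible by 4 → not a leap year

No


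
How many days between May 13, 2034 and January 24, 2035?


256 days

From May 13, 2034 to January 24, 2035
Rest of May 2034: 31 - 13 = 18
Full months: June 30, July 31, August 31, September 30, October 31, November 30, December 31
Days into January 2035: 24
Total = 18 + 30 + 31 + 31 + 30 + 31 + 30 + 31 + 24 = 256 days


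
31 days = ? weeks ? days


Weeks: 31 ÷ 7 = 4 remainder 3

4 weeks 3 days


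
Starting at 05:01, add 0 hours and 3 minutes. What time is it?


05:04

Start: 301 minutes from midnight
Add: 3 minutes
Total: 304 minutes
Hours: 304 ÷ 60 = 5 remainder 4


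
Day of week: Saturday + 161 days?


Start: Saturday (index 5)
(5 + 161) mod 7
= 166 mod 7
= 5
Index 5 → Saturday

Saturday


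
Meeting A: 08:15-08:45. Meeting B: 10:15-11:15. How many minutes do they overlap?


Meeting A: 495-525 (in minutes from midnight)
Meeting B: 615-675
Overlap start = max(495, 615) = 615
Overlap end = min(525, 675) = 525
Overlap = max(0, 525 - 615) = 0 min

0 minutes


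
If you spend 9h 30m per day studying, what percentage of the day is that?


Time: 570 minutes
Day: 1440 minutes
Percentage = (570/1440) × 100 ≈ 39.6%

39.6%


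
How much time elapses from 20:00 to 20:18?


0h 18m

End time in minutes: 20×60 + 18 = 1218
Start time in minutes: 20×60 + 0 = 1200
Difference = 1218 - 1200 = 18 minutes
= 0 hours 18 minutes
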